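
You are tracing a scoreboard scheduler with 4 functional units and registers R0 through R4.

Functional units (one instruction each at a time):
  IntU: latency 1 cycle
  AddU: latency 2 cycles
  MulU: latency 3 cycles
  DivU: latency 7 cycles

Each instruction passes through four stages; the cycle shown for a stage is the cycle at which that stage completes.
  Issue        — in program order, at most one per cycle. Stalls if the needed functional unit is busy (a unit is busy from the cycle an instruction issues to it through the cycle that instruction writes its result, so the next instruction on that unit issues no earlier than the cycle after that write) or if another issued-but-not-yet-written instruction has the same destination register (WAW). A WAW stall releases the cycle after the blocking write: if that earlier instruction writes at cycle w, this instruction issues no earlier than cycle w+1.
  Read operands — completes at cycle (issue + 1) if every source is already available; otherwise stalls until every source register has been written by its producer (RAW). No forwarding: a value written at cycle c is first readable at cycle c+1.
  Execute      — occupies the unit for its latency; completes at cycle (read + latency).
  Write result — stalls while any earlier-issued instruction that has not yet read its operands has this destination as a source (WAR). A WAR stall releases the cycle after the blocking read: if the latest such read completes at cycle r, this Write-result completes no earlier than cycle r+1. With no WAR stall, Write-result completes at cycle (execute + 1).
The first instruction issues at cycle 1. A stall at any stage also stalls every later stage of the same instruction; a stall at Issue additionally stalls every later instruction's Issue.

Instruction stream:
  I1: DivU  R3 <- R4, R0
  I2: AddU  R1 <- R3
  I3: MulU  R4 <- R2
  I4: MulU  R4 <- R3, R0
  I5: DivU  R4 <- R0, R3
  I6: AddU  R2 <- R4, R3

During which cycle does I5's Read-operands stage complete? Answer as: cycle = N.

1) issue 1, read 2, done 9, write 10
2) issue 2, read 11, done 13, write 14  <RAW R3: wait I1 write@10>
3) issue 3, read 4, done 7, write 8
4) issue 9, read 11, done 14, write 15  <struct: MulU busy until I3 writes@8 / RAW R3: wait I1 write@10>
5) issue 16, read 17, done 24, write 25  <WAW R4: wait I4 write@15>
6) issue 17, read 26, done 28, write 29  <RAW R4: wait I5 write@25>

cycle = 17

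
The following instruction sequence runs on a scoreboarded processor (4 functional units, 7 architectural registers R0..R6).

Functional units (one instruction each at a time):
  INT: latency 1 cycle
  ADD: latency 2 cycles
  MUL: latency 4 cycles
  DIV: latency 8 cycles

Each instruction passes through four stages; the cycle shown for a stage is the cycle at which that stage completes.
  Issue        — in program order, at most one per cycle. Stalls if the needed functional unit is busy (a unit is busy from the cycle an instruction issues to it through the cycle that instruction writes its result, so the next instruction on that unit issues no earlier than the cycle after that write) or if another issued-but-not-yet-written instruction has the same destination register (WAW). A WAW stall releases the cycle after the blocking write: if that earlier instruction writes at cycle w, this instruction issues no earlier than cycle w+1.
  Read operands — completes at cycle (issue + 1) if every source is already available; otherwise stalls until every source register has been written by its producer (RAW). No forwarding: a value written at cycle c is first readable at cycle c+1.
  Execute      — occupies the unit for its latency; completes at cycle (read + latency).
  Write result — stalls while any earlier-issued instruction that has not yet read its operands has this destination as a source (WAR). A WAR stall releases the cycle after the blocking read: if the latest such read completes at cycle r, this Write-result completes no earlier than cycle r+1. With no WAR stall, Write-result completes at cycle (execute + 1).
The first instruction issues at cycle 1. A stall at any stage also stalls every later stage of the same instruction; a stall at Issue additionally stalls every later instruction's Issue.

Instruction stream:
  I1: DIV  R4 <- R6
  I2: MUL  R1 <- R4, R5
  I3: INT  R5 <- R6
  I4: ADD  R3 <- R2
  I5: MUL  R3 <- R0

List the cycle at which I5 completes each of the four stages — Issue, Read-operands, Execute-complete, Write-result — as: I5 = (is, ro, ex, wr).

I5 = (18, 19, 23, 24)

cycle 1: I1 issues→DIV
cycle 2: I1 reads, I2 issues→MUL
cycle 3: I3 issues→INT
cycle 4: I3 reads, I4 issues→ADD
cycle 5: I3 exec-done, I4 reads
cycle 7: I4 exec-done
cycle 8: I4 writes R3
cycle 10: I1 exec-done
cycle 11: I1 writes R4
cycle 12: I2 reads
cycle 13: I3 writes R5
cycle 16: I2 exec-done
cycle 17: I2 writes R1
cycle 18: I5 issues→MUL
cycle 19: I5 reads
cycle 23: I5 exec-done
cycle 24: I5 writes R3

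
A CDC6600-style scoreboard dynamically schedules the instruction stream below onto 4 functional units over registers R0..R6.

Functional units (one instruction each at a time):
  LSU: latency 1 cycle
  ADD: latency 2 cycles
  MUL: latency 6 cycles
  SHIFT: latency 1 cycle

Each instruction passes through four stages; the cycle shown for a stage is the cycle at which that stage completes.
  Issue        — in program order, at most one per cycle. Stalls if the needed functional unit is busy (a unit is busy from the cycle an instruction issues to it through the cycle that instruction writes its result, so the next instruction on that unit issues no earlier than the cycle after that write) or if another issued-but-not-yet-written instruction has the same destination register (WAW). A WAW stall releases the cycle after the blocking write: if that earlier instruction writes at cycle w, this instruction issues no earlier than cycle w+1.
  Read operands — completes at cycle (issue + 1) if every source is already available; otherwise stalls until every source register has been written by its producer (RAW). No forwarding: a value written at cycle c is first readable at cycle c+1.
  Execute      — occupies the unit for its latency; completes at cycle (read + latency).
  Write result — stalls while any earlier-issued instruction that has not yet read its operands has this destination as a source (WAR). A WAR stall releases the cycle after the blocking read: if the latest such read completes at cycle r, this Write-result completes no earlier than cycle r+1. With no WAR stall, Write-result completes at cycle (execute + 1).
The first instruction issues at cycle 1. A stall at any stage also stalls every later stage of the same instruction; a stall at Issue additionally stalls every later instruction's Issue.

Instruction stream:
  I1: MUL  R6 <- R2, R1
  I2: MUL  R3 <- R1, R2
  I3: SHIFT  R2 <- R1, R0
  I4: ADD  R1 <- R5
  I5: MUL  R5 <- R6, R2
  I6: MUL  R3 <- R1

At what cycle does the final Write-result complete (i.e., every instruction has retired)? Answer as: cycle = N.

cycle = 36

cycle 1: issue I1 (MUL)
cycle 2: I1 read-ops
cycle 8: I1 finished on MUL
cycle 9: I1→R6
cycle 10: issue I2 (MUL)
cycle 11: I2 read-ops · issue I3 (SHIFT)
cycle 12: I3 read-ops · issue I4 (ADD)
cycle 13: I3 finished on SHIFT · I4 read-ops
cycle 14: I3→R2
cycle 15: I4 finished on ADD
cycle 16: I4→R1
cycle 17: I2 finished on MUL
cycle 18: I2→R3
cycle 19: issue I5 (MUL)
cycle 20: I5 read-ops
cycle 26: I5 finished on MUL
cycle 27: I5→R5
cycle 28: issue I6 (MUL)
cycle 29: I6 read-ops
cycle 35: I6 finished on MUL
cycle 36: I6→R3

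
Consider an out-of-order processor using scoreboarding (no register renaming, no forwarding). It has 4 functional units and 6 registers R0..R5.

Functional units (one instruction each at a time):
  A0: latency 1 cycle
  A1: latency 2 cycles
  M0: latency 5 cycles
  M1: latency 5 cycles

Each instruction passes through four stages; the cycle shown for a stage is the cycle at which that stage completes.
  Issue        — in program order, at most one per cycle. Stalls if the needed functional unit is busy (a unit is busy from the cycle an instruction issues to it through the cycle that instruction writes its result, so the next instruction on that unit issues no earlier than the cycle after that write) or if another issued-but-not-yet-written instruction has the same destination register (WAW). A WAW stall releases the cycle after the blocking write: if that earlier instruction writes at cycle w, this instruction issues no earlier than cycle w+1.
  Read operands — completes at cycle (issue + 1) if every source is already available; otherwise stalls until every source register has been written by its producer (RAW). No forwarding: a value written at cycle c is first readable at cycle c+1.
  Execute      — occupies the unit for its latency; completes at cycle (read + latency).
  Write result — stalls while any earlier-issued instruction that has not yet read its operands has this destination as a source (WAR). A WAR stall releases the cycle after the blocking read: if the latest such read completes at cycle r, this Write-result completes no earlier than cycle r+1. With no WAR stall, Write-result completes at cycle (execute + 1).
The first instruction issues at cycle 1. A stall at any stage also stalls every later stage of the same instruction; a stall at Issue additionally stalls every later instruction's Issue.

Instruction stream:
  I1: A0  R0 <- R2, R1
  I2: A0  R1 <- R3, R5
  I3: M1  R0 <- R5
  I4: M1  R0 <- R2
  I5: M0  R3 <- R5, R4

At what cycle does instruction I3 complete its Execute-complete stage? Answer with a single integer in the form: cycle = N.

c1: issue I1 (A0)
c2: I1 read-ops
c3: I1 finished on A0
c4: I1→R0
c5: issue I2 (A0)
c6: I2 read-ops; issue I3 (M1)
c7: I2 finished on A0; I3 read-ops
c8: I2→R1
c12: I3 finished on M1
c13: I3→R0
c14: issue I4 (M1)
c15: I4 read-ops; issue I5 (M0)
c16: I5 read-ops
c20: I4 finished on M1
c21: I4→R0; I5 finished on M0
c22: I5→R3

cycle = 12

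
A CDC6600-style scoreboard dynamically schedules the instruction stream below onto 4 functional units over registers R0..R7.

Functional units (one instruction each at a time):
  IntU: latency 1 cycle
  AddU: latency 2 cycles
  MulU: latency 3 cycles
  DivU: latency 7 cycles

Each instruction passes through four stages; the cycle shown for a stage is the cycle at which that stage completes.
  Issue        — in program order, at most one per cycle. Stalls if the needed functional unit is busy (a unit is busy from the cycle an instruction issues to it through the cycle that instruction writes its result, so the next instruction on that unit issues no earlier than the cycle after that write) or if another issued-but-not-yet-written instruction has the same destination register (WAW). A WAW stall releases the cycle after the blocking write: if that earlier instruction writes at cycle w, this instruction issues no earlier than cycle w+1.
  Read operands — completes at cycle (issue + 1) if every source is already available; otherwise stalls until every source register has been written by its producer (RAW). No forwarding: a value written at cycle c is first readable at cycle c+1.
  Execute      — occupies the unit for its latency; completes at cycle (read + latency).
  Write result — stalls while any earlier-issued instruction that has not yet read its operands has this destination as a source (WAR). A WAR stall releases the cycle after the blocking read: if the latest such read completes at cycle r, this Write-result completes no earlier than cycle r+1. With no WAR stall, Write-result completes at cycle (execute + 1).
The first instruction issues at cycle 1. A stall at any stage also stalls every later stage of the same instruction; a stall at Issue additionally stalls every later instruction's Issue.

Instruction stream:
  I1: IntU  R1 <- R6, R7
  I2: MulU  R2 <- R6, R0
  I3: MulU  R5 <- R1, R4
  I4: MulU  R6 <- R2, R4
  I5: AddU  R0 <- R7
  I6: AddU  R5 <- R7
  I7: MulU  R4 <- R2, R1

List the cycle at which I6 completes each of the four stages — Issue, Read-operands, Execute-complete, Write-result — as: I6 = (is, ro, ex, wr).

cycle 1: I1→IntU
cycle 2: I1 RO | I2→MulU
cycle 3: I1 EX | I2 RO
cycle 4: I1 WR R1
cycle 6: I2 EX
cycle 7: I2 WR R2
cycle 8: I3→MulU
cycle 9: I3 RO
cycle 12: I3 EX
cycle 13: I3 WR R5
cycle 14: I4→MulU
cycle 15: I4 RO | I5→AddU
cycle 16: I5 RO
cycle 18: I4 EX | I5 EX
cycle 19: I4 WR R6 | I5 WR R0
cycle 20: I6→AddU
cycle 21: I6 RO | I7→MulU
cycle 22: I7 RO
cycle 23: I6 EX
cycle 24: I6 WR R5
cycle 25: I7 EX
cycle 26: I7 WR R4

I6 = (20, 21, 23, 24)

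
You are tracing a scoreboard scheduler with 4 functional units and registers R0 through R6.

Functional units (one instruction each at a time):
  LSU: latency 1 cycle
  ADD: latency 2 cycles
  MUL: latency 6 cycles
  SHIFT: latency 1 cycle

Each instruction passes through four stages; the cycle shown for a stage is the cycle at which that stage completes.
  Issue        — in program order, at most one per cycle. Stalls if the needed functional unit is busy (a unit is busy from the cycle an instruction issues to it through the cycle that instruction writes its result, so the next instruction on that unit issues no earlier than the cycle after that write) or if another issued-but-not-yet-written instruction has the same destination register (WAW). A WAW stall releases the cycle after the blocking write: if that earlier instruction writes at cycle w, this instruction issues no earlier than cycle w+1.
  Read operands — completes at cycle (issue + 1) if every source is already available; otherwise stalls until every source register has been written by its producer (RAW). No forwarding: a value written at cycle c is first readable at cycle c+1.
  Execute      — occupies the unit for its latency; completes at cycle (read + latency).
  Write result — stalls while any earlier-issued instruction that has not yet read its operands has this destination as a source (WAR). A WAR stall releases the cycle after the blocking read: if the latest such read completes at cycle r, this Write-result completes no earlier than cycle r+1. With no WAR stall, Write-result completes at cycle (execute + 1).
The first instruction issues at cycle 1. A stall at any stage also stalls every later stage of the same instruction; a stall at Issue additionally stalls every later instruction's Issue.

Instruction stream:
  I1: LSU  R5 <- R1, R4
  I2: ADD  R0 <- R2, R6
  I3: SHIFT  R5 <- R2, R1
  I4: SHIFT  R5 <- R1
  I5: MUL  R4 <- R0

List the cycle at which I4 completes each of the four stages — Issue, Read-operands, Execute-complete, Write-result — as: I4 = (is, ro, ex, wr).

I4 = (9, 10, 11, 12)

  I1 | 1 | 2 | 3 | 4
  I2 | 2 | 3 | 5 | 6
  I3 | 5 | 6 | 7 | 8   WAW R5: wait I1 write@4
  I4 | 9 | 10 | 11 | 12   struct: SHIFT busy until I3 writes@8
  I5 | 10 | 11 | 17 | 18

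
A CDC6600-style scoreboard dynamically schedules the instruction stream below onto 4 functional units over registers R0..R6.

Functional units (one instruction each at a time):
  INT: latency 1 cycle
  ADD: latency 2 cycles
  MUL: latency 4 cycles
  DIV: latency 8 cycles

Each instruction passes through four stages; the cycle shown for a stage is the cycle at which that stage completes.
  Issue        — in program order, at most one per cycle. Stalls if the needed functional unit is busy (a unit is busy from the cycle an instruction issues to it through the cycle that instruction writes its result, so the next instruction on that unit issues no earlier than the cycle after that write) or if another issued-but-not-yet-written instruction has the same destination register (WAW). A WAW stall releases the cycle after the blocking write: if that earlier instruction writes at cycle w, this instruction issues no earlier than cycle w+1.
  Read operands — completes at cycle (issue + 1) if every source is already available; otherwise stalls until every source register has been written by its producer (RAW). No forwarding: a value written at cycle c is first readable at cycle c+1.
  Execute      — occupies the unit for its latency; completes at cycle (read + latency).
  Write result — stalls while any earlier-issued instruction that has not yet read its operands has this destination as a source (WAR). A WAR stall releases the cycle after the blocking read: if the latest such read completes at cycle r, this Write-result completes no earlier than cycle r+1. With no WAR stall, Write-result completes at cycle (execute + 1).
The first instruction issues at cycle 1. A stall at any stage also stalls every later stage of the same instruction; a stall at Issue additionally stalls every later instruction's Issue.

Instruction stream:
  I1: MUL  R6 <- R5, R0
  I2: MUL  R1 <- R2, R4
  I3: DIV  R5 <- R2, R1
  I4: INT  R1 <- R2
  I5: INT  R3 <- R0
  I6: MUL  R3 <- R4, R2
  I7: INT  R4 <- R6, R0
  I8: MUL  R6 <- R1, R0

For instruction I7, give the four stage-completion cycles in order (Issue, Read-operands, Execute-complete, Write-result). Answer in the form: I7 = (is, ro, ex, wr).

I7 = (24, 25, 26, 27)

  I1 | 1 | 2 | 6 | 7
  I2 | 8 | 9 | 13 | 14   struct: MUL busy until I1 writes@7
  I3 | 9 | 15 | 23 | 24   RAW R1: wait I2 write@14
  I4 | 15 | 16 | 17 | 18   WAW R1: wait I2 write@14
  I5 | 19 | 20 | 21 | 22   struct: INT busy until I4 writes@18
  I6 | 23 | 24 | 28 | 29   WAW R3: wait I5 write@22
  I7 | 24 | 25 | 26 | 27
  I8 | 30 | 31 | 35 | 36   struct: MUL busy until I6 writes@29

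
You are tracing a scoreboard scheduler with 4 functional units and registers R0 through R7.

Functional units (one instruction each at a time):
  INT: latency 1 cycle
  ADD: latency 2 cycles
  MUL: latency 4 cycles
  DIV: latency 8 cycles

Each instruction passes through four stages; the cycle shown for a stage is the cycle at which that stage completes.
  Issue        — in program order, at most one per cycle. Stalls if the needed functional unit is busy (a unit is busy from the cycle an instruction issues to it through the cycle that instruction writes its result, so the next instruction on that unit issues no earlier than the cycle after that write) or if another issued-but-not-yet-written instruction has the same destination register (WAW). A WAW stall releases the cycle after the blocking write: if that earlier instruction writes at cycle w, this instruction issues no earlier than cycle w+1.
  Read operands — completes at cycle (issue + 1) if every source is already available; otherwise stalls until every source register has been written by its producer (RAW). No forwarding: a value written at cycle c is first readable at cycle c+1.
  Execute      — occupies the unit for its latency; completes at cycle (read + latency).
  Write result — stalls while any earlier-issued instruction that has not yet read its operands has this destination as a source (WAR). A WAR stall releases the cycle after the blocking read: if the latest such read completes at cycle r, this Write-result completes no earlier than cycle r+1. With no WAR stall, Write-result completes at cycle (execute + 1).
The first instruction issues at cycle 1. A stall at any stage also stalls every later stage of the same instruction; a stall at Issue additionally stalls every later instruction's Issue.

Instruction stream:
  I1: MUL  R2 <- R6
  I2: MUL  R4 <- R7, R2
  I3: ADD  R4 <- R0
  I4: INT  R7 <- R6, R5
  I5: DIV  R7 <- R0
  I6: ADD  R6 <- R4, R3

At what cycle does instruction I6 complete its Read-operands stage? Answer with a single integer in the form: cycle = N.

cycle = 22

[1] I1→MUL
[2] I1 RO
[6] I1 EX
[7] I1 WR R2
[8] I2→MUL
[9] I2 RO
[13] I2 EX
[14] I2 WR R4
[15] I3→ADD
[16] I3 RO; I4→INT
[17] I4 RO
[18] I3 EX; I4 EX
[19] I3 WR R4; I4 WR R7
[20] I5→DIV
[21] I5 RO; I6→ADD
[22] I6 RO
[24] I6 EX
[25] I6 WR R6
[29] I5 EX
[30] I5 WR R7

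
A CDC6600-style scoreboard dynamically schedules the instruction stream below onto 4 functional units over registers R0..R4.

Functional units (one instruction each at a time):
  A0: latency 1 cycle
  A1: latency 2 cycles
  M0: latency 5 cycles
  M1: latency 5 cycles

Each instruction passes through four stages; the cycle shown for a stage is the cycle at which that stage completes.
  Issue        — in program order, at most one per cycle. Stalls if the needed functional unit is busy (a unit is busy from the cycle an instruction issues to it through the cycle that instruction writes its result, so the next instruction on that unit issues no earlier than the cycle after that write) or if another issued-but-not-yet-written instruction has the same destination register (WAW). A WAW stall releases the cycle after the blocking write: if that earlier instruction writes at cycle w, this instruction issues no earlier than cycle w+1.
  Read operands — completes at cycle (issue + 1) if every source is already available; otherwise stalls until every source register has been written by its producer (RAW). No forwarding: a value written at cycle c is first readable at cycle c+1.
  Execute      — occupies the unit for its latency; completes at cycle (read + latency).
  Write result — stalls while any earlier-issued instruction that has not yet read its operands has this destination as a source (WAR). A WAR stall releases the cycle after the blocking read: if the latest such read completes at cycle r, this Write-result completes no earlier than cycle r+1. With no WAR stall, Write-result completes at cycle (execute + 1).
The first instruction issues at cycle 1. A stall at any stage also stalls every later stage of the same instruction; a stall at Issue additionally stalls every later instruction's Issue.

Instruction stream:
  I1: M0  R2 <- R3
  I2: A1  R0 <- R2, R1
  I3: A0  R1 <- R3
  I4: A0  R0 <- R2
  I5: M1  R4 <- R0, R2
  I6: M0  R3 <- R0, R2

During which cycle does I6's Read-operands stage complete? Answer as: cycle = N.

cycle = 17

t=1  issue I1 (M0)
t=2  I1 read-ops · issue I2 (A1)
t=3  issue I3 (A0)
t=4  I3 read-ops
t=5  I3 finished on A0
t=7  I1 finished on M0
t=8  I1→R2
t=9  I2 read-ops
t=10  I3→R1
t=11  I2 finished on A1
t=12  I2→R0
t=13  issue I4 (A0)
t=14  I4 read-ops · issue I5 (M1)
t=15  I4 finished on A0 · issue I6 (M0)
t=16  I4→R0
t=17  I5 read-ops · I6 read-ops
t=22  I5 finished on M1 · I6 finished on M0
t=23  I5→R4 · I6→R3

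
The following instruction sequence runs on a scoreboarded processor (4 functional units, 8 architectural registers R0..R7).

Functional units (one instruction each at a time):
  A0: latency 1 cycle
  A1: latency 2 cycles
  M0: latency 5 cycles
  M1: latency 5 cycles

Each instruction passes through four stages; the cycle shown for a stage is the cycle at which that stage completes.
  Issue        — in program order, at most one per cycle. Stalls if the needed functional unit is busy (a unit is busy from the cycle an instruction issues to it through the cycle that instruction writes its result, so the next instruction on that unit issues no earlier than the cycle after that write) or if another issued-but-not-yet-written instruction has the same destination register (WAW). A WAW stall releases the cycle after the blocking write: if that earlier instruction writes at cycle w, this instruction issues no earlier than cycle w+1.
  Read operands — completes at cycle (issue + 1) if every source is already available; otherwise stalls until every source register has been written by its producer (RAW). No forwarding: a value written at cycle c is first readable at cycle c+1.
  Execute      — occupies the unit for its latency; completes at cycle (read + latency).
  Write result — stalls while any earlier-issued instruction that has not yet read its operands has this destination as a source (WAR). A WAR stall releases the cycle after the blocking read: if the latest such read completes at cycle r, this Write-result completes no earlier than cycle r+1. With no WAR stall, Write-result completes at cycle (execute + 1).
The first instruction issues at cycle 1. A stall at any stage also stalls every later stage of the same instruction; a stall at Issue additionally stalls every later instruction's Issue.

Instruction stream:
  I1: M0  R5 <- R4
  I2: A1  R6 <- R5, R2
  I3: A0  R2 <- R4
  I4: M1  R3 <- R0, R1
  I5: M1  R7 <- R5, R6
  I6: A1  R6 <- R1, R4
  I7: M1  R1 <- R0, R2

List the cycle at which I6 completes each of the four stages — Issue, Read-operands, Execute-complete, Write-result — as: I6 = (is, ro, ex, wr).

1) issue 1, read 2, done 7, write 8
2) issue 2, read 9, done 11, write 12  <RAW R5: wait I1 write@8>
3) issue 3, read 4, done 5, write 10  <WAR R2: wait I2 read@9>
4) issue 4, read 5, done 10, write 11
5) issue 12, read 13, done 18, write 19  <struct: M1 busy until I4 writes@11>
6) issue 13, read 14, done 16, write 17
7) issue 20, read 21, done 26, write 27  <struct: M1 busy until I5 writes@19>

I6 = (13, 14, 16, 17)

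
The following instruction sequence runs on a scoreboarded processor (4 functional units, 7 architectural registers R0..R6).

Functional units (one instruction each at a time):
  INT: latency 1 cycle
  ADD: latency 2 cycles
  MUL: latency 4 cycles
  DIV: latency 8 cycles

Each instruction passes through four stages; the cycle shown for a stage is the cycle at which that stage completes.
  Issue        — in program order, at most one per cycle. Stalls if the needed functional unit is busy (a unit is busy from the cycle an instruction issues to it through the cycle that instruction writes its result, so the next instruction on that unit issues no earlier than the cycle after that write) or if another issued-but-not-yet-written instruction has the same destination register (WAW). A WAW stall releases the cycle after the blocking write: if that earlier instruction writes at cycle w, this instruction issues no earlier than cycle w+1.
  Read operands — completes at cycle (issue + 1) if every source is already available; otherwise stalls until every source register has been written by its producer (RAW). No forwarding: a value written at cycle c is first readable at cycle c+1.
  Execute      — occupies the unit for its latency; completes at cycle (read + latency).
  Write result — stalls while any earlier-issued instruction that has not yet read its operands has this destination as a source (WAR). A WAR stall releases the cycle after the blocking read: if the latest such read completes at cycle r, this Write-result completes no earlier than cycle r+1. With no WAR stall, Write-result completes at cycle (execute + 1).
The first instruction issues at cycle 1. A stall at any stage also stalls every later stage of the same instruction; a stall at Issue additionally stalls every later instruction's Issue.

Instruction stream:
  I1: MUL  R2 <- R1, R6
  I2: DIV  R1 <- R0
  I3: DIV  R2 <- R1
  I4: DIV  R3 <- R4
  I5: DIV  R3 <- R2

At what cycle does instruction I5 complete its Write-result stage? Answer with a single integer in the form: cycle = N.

cycle 1: I1 issues→MUL
cycle 2: I1 reads · I2 issues→DIV
cycle 3: I2 reads
cycle 6: I1 exec-done
cycle 7: I1 writes R2
cycle 11: I2 exec-done
cycle 12: I2 writes R1
cycle 13: I3 issues→DIV
cycle 14: I3 reads
cycle 22: I3 exec-done
cycle 23: I3 writes R2
cycle 24: I4 issues→DIV
cycle 25: I4 reads
cycle 33: I4 exec-done
cycle 34: I4 writes R3
cycle 35: I5 issues→DIV
cycle 36: I5 reads
cycle 44: I5 exec-done
cycle 45: I5 writes R3

cycle = 45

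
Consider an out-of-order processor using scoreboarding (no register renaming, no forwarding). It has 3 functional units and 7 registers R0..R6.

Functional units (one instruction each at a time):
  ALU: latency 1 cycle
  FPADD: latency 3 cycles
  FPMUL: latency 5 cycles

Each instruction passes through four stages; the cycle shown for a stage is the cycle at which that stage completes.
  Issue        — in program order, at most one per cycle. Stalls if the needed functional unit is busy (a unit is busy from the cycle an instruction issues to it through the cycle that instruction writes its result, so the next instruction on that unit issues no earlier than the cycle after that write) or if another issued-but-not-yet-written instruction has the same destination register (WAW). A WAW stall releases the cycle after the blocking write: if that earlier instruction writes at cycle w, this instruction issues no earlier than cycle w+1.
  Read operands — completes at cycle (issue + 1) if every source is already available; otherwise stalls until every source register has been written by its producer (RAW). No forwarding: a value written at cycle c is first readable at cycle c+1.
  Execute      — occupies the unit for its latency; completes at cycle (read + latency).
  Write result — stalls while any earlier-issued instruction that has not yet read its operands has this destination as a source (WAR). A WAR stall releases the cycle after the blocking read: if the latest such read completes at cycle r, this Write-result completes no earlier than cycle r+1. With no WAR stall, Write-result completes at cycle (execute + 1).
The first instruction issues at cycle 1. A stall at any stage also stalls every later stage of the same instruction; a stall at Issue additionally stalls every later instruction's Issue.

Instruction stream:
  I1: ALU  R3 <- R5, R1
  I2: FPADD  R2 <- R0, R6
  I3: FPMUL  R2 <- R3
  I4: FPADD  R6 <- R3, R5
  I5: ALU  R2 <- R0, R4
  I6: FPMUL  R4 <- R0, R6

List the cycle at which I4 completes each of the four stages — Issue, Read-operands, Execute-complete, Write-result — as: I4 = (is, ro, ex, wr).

I4 = (9, 10, 13, 14)

I1: IS=1 RO=2 EX=3 WR=4
I2: IS=2 RO=3 EX=6 WR=7
I3: IS=8 RO=9 EX=14 WR=15  [WAW R2: wait I2 write@7]
I4: IS=9 RO=10 EX=13 WR=14
I5: IS=16 RO=17 EX=18 WR=19  [WAW R2: wait I3 write@15]
I6: IS=17 RO=18 EX=23 WR=24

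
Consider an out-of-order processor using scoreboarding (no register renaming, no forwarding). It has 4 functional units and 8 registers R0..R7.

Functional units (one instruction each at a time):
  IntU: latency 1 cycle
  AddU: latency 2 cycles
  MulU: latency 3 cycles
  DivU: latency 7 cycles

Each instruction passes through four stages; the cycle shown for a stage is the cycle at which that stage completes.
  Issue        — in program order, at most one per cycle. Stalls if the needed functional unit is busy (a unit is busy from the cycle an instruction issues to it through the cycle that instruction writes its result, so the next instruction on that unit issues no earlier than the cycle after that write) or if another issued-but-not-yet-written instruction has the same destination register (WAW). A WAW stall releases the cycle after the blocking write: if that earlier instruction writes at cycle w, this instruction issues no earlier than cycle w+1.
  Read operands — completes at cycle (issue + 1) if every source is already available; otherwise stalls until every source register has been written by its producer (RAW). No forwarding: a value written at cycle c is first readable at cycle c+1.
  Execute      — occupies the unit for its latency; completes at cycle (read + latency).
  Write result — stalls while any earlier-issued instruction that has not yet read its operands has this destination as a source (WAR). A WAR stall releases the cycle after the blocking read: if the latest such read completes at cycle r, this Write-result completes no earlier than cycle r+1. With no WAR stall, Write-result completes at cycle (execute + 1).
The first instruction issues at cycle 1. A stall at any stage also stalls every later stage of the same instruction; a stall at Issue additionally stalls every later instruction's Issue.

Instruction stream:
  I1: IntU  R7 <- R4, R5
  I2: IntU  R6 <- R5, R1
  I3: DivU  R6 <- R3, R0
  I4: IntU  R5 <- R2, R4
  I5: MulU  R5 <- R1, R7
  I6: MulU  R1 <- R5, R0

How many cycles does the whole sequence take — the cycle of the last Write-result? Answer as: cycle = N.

cycle = 25

  I1 | 1 | 2 | 3 | 4
  I2 | 5 | 6 | 7 | 8   struct: IntU busy until I1 writes@4
  I3 | 9 | 10 | 17 | 18   WAW R6: wait I2 write@8
  I4 | 10 | 11 | 12 | 13
  I5 | 14 | 15 | 18 | 19   WAW R5: wait I4 write@13
  I6 | 20 | 21 | 24 | 25   struct: MulU busy until I5 writes@19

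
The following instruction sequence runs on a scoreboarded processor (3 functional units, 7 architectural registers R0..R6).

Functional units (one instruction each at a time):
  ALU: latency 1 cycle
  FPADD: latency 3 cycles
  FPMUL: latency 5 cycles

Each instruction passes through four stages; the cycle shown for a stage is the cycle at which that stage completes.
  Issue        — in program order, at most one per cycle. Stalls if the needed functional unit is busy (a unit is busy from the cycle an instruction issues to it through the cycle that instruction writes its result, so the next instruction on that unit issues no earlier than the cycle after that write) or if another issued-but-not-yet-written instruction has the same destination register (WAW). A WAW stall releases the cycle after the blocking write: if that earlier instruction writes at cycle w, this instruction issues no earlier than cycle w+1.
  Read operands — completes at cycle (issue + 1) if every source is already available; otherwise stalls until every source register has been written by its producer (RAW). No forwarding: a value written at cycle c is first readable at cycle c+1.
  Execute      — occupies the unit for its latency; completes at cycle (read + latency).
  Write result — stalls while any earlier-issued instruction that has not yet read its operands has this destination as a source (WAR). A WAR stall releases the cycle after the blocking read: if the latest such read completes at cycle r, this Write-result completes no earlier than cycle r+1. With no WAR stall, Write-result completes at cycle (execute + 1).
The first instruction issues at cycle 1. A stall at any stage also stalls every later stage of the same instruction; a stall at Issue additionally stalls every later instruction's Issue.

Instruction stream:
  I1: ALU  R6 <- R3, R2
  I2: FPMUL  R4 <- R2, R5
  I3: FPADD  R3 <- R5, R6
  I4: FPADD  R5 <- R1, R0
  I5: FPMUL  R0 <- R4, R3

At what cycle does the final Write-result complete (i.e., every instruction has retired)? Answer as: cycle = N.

  I1 | 1 | 2 | 3 | 4
  I2 | 2 | 3 | 8 | 9
  I3 | 3 | 5 | 8 | 9   RAW R6: wait I1 write@4
  I4 | 10 | 11 | 14 | 15   struct: FPADD busy until I3 writes@9
  I5 | 11 | 12 | 17 | 18

cycle = 18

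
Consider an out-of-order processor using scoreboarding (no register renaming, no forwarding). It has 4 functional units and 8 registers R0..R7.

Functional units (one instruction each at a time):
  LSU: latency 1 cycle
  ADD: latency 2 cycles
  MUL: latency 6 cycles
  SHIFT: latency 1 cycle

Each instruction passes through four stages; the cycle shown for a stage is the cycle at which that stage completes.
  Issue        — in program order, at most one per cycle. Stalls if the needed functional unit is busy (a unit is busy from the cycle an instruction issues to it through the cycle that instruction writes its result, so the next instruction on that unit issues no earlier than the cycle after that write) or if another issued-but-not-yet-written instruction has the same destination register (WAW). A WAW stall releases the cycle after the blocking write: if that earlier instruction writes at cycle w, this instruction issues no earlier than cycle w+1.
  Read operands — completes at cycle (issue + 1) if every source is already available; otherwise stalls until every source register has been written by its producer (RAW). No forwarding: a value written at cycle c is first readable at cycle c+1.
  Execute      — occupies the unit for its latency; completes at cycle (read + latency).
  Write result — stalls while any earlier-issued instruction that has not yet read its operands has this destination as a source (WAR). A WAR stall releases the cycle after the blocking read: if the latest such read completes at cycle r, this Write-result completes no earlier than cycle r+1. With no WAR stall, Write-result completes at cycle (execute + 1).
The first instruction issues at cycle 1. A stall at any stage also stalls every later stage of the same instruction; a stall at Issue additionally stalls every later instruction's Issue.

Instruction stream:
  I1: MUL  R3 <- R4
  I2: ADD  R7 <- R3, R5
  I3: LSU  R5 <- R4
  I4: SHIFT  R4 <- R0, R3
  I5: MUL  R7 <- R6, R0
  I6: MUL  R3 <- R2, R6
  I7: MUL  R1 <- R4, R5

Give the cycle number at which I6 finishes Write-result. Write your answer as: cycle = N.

cycle 1: I1 issues→MUL
cycle 2: I1 reads | I2 issues→ADD
cycle 3: I3 issues→LSU
cycle 4: I3 reads | I4 issues→SHIFT
cycle 5: I3 exec-done
cycle 8: I1 exec-done
cycle 9: I1 writes R3
cycle 10: I2 reads | I4 reads
cycle 11: I3 writes R5 | I4 exec-done
cycle 12: I2 exec-done | I4 writes R4
cycle 13: I2 writes R7
cycle 14: I5 issues→MUL
cycle 15: I5 reads
cycle 21: I5 exec-done
cycle 22: I5 writes R7
cycle 23: I6 issues→MUL
cycle 24: I6 reads
cycle 30: I6 exec-done
cycle 31: I6 writes R3
cycle 32: I7 issues→MUL
cycle 33: I7 reads
cycle 39: I7 exec-done
cycle 40: I7 writes R1

cycle = 31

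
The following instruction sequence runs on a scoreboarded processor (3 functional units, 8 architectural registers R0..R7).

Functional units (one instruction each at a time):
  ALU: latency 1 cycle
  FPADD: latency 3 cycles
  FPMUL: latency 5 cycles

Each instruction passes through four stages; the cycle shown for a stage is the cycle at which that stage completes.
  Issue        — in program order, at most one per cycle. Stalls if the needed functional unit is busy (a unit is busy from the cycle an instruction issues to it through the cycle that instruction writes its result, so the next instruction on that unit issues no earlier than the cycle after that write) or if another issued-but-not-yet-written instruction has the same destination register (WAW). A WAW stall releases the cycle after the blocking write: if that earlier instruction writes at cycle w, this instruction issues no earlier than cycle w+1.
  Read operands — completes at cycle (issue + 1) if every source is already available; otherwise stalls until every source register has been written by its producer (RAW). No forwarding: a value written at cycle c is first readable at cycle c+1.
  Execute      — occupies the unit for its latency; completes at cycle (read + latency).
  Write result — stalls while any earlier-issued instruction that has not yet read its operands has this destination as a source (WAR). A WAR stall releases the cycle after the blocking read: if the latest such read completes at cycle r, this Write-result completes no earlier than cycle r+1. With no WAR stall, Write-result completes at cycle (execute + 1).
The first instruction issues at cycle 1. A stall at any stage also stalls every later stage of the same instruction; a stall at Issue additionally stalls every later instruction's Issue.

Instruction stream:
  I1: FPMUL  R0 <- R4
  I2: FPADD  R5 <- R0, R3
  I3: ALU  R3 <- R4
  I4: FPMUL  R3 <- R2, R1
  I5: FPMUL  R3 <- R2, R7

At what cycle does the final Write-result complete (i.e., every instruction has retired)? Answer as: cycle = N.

1) issue 1, read 2, done 7, write 8
2) issue 2, read 9, done 12, write 13  <RAW R0: wait I1 write@8>
3) issue 3, read 4, done 5, write 10  <WAR R3: wait I2 read@9>
4) issue 11, read 12, done 17, write 18  <WAW R3: wait I3 write@10>
5) issue 19, read 20, done 25, write 26  <struct: FPMUL busy until I4 writes@18>

cycle = 26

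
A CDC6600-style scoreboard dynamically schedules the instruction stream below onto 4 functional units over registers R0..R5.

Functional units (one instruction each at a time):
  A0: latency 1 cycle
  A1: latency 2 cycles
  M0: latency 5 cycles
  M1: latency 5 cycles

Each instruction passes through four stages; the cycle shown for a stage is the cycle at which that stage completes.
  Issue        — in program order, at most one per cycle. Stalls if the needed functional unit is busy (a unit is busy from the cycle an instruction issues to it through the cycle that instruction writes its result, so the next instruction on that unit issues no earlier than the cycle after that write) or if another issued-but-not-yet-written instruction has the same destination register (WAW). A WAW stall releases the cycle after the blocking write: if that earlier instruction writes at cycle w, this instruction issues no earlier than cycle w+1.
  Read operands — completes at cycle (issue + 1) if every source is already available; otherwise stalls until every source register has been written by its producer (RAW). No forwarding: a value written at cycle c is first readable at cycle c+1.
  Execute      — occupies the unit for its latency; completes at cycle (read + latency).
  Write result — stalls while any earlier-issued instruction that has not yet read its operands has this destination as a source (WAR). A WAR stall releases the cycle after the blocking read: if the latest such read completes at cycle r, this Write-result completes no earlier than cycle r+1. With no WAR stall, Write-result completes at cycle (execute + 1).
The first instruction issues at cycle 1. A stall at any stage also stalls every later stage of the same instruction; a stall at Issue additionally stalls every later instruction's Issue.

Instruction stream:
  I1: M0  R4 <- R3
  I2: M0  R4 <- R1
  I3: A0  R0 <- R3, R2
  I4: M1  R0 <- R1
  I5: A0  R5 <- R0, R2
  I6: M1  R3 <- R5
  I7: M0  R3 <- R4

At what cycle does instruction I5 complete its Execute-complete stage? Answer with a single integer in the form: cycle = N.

cycle = 23

  I1 | 1 | 2 | 7 | 8
  I2 | 9 | 10 | 15 | 16   struct: M0 busy until I1 writes@8
  I3 | 10 | 11 | 12 | 13
  I4 | 14 | 15 | 20 | 21   WAW R0: wait I3 write@13
  I5 | 15 | 22 | 23 | 24   RAW R0: wait I4 write@21
  I6 | 22 | 25 | 30 | 31   struct: M1 busy until I4 writes@21 · RAW R5: wait I5 write@24
  I7 | 32 | 33 | 38 | 39   WAW R3: wait I6 write@31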